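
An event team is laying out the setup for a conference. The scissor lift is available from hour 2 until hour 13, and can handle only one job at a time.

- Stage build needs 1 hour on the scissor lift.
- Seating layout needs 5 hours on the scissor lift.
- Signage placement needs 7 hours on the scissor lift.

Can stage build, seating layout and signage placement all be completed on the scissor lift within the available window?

The scissor lift window is 13 − 2 = 11 hours.
Running back to back, the jobs need 1 + 5 + 7 = 13 hours on the scissor lift.
Since 13 > 11, they cannot all fit.

No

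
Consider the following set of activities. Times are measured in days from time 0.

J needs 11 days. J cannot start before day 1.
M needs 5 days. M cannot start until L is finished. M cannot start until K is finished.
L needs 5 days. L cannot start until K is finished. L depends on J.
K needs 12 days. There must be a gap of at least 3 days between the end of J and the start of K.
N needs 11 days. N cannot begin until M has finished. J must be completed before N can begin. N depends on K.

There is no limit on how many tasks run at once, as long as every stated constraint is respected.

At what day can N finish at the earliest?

J cannot begin until its own release at day 1. It runs from day 1 to 1 + 11 = day 12.
After J (finishes day 12, plus 3-day gap → day 15), K can start at day 15 and finishes at day 27.
L needs all of K (finishes day 27); J (finishes day 12). That puts its earliest start at day 27; it finishes at 27 + 5 = day 32.
M has to wait for L (finishes day 32); K (finishes day 27). The latest of these is day 32, so M runs day 32 to 32 + 5 = day 37.
N has to wait for M (finishes day 37); J (finishes day 12); K (finishes day 27). The latest of these is day 37, so N runs day 37 to 37 + 11 = day 48.

48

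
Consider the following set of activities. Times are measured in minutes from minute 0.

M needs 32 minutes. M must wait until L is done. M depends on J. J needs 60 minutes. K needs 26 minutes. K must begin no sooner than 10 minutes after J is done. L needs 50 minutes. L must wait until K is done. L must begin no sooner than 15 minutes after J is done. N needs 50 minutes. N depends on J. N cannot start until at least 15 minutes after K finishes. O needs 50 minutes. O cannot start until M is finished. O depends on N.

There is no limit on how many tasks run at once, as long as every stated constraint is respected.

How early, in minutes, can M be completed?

Nothing blocks J, so it runs from minute 0 to minute 60.
K cannot begin until J (finishes minute 60, plus 10-minute gap → minute 70). It runs from minute 70 to 70 + 26 = minute 96.
For L: K (finishes minute 96); J (finishes minute 60, plus 15-minute gap → minute 75). Taking the maximum gives a start of minute 96, and it finishes at 96 + 50 = minute 146.
M cannot start until L (finishes minute 146); J (finishes minute 60). The controlling bound is minute 146, so M finishes at 146 + 32 = minute 178.

178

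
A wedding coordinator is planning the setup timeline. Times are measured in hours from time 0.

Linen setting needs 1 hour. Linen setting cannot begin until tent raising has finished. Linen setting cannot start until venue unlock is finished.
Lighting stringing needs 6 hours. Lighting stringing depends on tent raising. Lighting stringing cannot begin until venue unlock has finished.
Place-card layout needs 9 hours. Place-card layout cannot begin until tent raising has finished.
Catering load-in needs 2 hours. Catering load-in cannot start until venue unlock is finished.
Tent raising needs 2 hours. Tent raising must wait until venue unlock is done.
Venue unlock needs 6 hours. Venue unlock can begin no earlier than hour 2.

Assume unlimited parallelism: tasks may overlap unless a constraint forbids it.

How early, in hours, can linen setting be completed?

11

Venue unlock cannot begin until its own release at hour 2. It runs from hour 2 to 2 + 6 = hour 8.
Tent raising cannot begin until venue unlock (finishes hour 8). It runs from hour 8 to 8 + 2 = hour 10.
Linen setting has to wait for tent raising (finishes hour 10); venue unlock (finishes hour 8). The latest of these is hour 10, so linen setting runs hour 10 to 10 + 1 = hour 11.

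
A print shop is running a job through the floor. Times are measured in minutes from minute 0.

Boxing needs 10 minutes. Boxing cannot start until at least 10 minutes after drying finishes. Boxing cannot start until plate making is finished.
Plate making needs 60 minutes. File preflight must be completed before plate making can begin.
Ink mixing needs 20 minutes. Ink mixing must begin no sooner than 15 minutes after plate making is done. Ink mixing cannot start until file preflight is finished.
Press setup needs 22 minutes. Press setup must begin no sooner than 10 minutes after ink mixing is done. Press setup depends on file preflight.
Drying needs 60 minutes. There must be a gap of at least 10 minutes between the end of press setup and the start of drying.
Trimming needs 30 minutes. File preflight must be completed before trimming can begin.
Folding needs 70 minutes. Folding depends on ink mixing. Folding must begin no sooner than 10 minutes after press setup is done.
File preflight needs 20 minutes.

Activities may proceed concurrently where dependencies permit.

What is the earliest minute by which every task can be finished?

Nothing blocks file preflight, so it runs from minute 0 to minute 20.
After file preflight (finishes minute 20), trimming can start at minute 20 and finishes at minute 50.
After file preflight (finishes minute 20), plate making can start at minute 20 and finishes at minute 80.
Ink mixing has to wait for plate making (finishes minute 80, plus 15-minute gap → minute 95); file preflight (finishes minute 20). The latest of these is minute 95, so ink mixing runs minute 95 to 95 + 20 = minute 115.
Press setup cannot start until ink mixing (finishes minute 115, plus 10-minute gap → minute 125); file preflight (finishes minute 20). The controlling bound is minute 125, so press setup finishes at 125 + 22 = minute 147.
Folding has to wait for ink mixing (finishes minute 115); press setup (finishes minute 147, plus 10-minute gap → minute 157). The latest of these is minute 157, so folding runs minute 157 to 157 + 70 = minute 227.
Drying cannot begin until press setup (finishes minute 147, plus 10-minute gap → minute 157). It runs from minute 157 to 157 + 60 = minute 217.
Boxing cannot start until drying (finishes minute 217, plus 10-minute gap → minute 227); plate making (finishes minute 80). The controlling bound is minute 227, so boxing finishes at 227 + 10 = minute 237.
All tasks are finished once the last one completes. Finish times: File preflight at 20, Plate making at 80, Ink mixing at 115, Press setup at 147, Drying at 217, Trimming at 50, Folding at 227, Boxing at 237. The latest is minute 237.

237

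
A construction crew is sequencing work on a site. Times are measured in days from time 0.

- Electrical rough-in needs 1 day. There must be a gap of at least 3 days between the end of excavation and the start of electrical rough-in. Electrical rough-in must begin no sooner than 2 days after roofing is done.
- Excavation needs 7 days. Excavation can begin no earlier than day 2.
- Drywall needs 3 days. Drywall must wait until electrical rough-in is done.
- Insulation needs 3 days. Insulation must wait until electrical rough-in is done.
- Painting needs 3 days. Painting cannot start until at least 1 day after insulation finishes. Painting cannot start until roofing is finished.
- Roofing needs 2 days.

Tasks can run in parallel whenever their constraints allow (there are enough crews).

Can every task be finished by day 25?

Yes

Roofing can start immediately at day 0; it finishes at day 2.
After its own release at day 2, excavation can start at day 2 and finishes at day 9.
Electrical rough-in cannot start until excavation (finishes day 9, plus 3-day gap → day 12); roofing (finishes day 2, plus 2-day gap → day 4). The controlling bound is day 12, so electrical rough-in finishes at 12 + 1 = day 13.
After electrical rough-in (finishes day 13), drywall can start at day 13 and finishes at day 16.
Insulation cannot begin until electrical rough-in (finishes day 13). It runs from day 13 to 13 + 3 = day 16.
Painting cannot start until insulation (finishes day 16, plus 1-day gap → day 17); roofing (finishes day 2). The controlling bound is day 17, so painting finishes at 17 + 3 = day 20.
Every task is finished by day 20, which is no later than the deadline of 25, so the schedule is feasible.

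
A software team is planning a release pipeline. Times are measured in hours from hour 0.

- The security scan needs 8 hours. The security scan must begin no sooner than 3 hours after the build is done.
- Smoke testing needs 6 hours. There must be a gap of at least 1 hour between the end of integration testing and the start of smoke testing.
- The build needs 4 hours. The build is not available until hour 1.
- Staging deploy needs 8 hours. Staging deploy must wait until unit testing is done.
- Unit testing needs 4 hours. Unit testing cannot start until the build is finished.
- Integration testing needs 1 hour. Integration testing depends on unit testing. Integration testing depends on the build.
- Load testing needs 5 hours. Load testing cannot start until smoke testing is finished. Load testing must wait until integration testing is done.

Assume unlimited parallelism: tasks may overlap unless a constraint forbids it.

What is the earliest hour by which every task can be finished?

22

The build waits on its own release at hour 1, so it starts at hour 1 and finishes at 1 + 4 = hour 5.
The security scan waits on the build (finishes hour 5, plus 3-hour gap → hour 8), so it starts at hour 8 and finishes at 8 + 8 = hour 16.
After the build (finishes hour 5), unit testing can start at hour 5 and finishes at hour 9.
Staging deploy cannot begin until unit testing (finishes hour 9). It runs from hour 9 to 9 + 8 = hour 17.
For integration testing: unit testing (finishes hour 9); the build (finishes hour 5). Taking the maximum gives a start of hour 9, and it finishes at 9 + 1 = hour 10.
Smoke testing cannot begin until integration testing (finishes hour 10, plus 1-hour gap → hour 11). It runs from hour 11 to 11 + 6 = hour 17.
Load testing needs all of smoke testing (finishes hour 17); integration testing (finishes hour 10). That puts its earliest start at hour 17; it finishes at 17 + 5 = hour 22.
All tasks are finished once the last one completes. Finish times: The build at 5, Unit testing at 9, Integration testing at 10, The security scan at 16, Staging deploy at 17, Smoke testing at 17, Load testing at 22. The latest is hour 22.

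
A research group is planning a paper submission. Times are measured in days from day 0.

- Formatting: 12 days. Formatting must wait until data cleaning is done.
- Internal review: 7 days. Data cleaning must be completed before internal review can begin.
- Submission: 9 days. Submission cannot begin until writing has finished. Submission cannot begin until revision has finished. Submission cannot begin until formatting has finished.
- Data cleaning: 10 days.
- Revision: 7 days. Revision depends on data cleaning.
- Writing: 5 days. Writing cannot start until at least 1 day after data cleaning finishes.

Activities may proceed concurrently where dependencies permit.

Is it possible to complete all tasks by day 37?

Yes

Data cleaning has no prerequisites, so it starts at day 0 and finishes at day 10.
Formatting waits on data cleaning (finishes day 10), so it starts at day 10 and finishes at 10 + 12 = day 22.
After data cleaning (finishes day 10), revision can start at day 10 and finishes at day 17.
After data cleaning (finishes day 10), internal review can start at day 10 and finishes at day 17.
Writing waits on data cleaning (finishes day 10, plus 1-day gap → day 11), so it starts at day 11 and finishes at 11 + 5 = day 16.
Submission needs all of writing (finishes day 16); revision (finishes day 17); formatting (finishes day 22). That puts its earliest start at day 22; it finishes at 22 + 9 = day 31.
Every task is finished by day 31, which is no later than the deadline of 37, so the schedule is feasible.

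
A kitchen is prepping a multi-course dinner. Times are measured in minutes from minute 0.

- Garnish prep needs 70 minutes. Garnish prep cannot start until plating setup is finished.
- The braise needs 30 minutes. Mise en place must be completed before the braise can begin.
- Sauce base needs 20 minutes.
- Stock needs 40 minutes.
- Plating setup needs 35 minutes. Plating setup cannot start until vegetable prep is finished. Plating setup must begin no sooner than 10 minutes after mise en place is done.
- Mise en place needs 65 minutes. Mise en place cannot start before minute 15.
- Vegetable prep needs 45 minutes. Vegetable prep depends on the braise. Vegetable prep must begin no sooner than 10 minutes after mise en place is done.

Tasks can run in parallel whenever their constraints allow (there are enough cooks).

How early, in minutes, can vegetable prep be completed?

155

Mise en place waits on its own release at minute 15, so it starts at minute 15 and finishes at 15 + 65 = minute 80.
The braise cannot begin until mise en place (finishes minute 80). It runs from minute 80 to 80 + 30 = minute 110.
Vegetable prep needs all of the braise (finishes minute 110); mise en place (finishes minute 80, plus 10-minute gap → minute 90). That puts its earliest start at minute 110; it finishes at 110 + 45 = minute 155.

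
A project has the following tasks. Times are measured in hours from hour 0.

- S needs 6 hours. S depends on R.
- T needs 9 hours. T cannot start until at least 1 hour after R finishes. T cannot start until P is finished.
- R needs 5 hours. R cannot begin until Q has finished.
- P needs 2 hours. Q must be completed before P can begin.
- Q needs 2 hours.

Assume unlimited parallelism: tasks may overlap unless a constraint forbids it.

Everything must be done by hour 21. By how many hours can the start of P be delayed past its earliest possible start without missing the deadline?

8

Q has no prerequisites, so it starts at hour 0 and finishes at hour 2.
After Q (finishes hour 2), P can start at hour 2 and finishes at hour 4.

Working backward from the deadline:
T has no dependents, so it just needs to finish by hour 21. Starting by 21 − 9 = hour 12 achieves that.
P feeds into T (must start by hour 12); so P must finish by hour 12 and therefore start by hour 10.
So P can start as early as hour 2 and as late as hour 10, giving 10 − 2 = 8 hours of slack.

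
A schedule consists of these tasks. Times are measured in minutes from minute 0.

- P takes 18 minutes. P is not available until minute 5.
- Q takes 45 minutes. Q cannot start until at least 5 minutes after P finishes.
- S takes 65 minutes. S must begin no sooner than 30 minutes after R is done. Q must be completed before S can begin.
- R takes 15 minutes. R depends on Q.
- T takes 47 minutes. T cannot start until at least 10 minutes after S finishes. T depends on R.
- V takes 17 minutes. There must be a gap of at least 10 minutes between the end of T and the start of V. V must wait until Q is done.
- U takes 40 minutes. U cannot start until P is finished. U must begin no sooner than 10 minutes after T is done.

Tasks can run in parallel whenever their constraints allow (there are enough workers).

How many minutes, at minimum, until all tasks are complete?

P cannot begin until its own release at minute 5. It runs from minute 5 to 5 + 18 = minute 23.
After P (finishes minute 23, plus 5-minute gap → minute 28), Q can start at minute 28 and finishes at minute 73.
R cannot begin until Q (finishes minute 73). It runs from minute 73 to 73 + 15 = minute 88.
For S: R (finishes minute 88, plus 30-minute gap → minute 118); Q (finishes minute 73). Taking the maximum gives a start of minute 118, and it finishes at 118 + 65 = minute 183.
T cannot start until S (finishes minute 183, plus 10-minute gap → minute 193); R (finishes minute 88). The controlling bound is minute 193, so T finishes at 193 + 47 = minute 240.
V has to wait for T (finishes minute 240, plus 10-minute gap → minute 250); Q (finishes minute 73). The latest of these is minute 250, so V runs minute 250 to 250 + 17 = minute 267.
U needs all of P (finishes minute 23); T (finishes minute 240, plus 10-minute gap → minute 250). That puts its earliest start at minute 250; it finishes at 250 + 40 = minute 290.
All tasks are finished once the last one completes. Finish times: P at 23, Q at 73, R at 88, S at 183, T at 240, U at 290, V at 267. The latest is minute 290.

290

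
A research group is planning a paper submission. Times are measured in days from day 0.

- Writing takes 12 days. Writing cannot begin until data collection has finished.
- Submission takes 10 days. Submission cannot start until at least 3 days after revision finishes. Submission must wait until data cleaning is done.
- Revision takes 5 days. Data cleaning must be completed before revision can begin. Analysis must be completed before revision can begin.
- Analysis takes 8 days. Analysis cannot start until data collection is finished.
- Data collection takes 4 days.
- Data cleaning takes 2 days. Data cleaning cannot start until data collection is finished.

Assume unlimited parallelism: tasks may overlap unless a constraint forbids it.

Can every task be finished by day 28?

No

Data collection can start immediately at day 0; it finishes at day 4.
Writing cannot begin until data collection (finishes day 4). It runs from day 4 to 4 + 12 = day 16.
After data collection (finishes day 4), analysis can start at day 4 and finishes at day 12.
After data collection (finishes day 4), data cleaning can start at day 4 and finishes at day 6.
Revision cannot start until data cleaning (finishes day 6); analysis (finishes day 12). The controlling bound is day 12, so revision finishes at 12 + 5 = day 17.
Submission has to wait for revision (finishes day 17, plus 3-day gap → day 20); data cleaning (finishes day 6). The latest of these is day 20, so submission runs day 20 to 20 + 10 = day 30.
The earliest everything can be done is day 30, which is after the deadline of 28, so it is not possible.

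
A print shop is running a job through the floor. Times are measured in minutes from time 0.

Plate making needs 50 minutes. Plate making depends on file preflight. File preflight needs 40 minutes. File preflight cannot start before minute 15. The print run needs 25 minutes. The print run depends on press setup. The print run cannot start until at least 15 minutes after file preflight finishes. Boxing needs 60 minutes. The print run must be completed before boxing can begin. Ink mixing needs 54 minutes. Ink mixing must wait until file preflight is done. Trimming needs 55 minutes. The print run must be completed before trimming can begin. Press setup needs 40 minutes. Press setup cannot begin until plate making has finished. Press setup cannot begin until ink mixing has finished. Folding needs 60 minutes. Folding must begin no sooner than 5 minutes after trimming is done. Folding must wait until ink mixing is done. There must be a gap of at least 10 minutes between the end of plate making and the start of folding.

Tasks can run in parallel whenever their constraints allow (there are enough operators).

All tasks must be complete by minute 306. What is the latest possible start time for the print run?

161

Folding has no dependents, so it just needs to finish by minute 306. Starting by 306 − 60 = minute 246 achieves that.
Trimming has to be done before folding (must start by minute 246, minus 5-minute gap → minute 241). That means finishing by minute 241, i.e. starting by 241 − 55 = minute 186.
Boxing must finish by minute 306; it takes 60 minutes, so it must start by 306 − 60 = minute 246.
The print run has several dependents: trimming (must start by minute 186); boxing (must start by minute 246). The earliest of those limits is minute 186, so the print run must start by 186 − 25 = minute 161.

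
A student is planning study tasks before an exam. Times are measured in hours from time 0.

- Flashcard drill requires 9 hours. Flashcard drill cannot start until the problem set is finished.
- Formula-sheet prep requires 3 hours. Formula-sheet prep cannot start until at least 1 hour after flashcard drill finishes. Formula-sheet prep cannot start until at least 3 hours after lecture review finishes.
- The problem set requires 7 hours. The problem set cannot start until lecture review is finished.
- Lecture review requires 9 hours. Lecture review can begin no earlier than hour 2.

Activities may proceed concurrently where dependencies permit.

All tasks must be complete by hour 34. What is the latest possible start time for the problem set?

Formula-sheet prep has no dependents, so it just needs to finish by hour 34. Starting by 34 − 3 = hour 31 achieves that.
Flashcard drill has to be done before formula-sheet prep (must start by hour 31, minus 1-hour gap → hour 30). That means finishing by hour 30, i.e. starting by 30 − 9 = hour 21.
The problem set feeds into flashcard drill (must start by hour 21); so the problem set must finish by hour 21 and therefore start by hour 14.

14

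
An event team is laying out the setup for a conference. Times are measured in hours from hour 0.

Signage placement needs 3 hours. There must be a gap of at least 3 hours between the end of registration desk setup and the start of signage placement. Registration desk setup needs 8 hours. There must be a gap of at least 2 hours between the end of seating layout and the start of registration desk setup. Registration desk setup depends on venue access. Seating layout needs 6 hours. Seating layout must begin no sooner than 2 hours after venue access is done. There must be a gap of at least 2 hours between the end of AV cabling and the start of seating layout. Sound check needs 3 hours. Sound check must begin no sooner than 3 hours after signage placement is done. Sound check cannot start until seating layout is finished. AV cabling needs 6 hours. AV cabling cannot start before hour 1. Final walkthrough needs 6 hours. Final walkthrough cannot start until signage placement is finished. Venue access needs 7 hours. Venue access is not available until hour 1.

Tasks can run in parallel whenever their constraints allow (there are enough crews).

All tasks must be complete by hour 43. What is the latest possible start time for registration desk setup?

Sound check has no dependents, so it just needs to finish by hour 43. Starting by 43 − 3 = hour 40 achieves that.
Final walkthrough must finish by hour 43; it takes 6 hours, so it must start by 43 − 6 = hour 37.
Signage placement must finish in time for sound check (must start by hour 40, minus 3-hour gap → hour 37); final walkthrough (must start by hour 37). The tightest is hour 37, so signage placement must start by 37 − 3 = hour 34.
Registration desk setup has to be done before signage placement (must start by hour 34, minus 3-hour gap → hour 31). That means finishing by hour 31, i.e. starting by 31 − 8 = hour 23.

23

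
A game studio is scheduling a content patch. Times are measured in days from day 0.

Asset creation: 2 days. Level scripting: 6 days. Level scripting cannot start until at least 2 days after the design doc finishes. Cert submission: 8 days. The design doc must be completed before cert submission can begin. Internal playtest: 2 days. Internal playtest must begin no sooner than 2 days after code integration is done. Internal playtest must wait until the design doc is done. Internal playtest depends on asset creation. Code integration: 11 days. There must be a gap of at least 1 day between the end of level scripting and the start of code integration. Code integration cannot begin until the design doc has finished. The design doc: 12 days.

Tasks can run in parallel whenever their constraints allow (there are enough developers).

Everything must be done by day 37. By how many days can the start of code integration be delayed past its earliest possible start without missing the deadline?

1

The design doc can start immediately at day 0; it finishes at day 12.
After the design doc (finishes day 12, plus 2-day gap → day 14), level scripting can start at day 14 and finishes at day 20.
Code integration has to wait for level scripting (finishes day 20, plus 1-day gap → day 21); the design doc (finishes day 12). The latest of these is day 21, so code integration runs day 21 to 21 + 11 = day 32.

Working backward from the deadline:
Internal playtest must finish by day 37; it takes 2 days, so it must start by 37 − 2 = day 35.
Code integration has to be done before internal playtest (must start by day 35, minus 2-day gap → day 33). That means finishing by day 33, i.e. starting by 33 − 11 = day 22.
So code integration can start as early as day 21 and as late as day 22, giving 22 − 21 = 1 day of slack.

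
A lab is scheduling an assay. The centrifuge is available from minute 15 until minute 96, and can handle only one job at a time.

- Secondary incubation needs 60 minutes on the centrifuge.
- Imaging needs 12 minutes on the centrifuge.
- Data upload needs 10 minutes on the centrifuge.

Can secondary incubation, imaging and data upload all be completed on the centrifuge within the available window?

The centrifuge window is 96 − 15 = 81 minutes.
Running back to back, the jobs need 60 + 12 + 10 = 82 minutes on the centrifuge.
Since 82 > 81, they cannot all fit.

No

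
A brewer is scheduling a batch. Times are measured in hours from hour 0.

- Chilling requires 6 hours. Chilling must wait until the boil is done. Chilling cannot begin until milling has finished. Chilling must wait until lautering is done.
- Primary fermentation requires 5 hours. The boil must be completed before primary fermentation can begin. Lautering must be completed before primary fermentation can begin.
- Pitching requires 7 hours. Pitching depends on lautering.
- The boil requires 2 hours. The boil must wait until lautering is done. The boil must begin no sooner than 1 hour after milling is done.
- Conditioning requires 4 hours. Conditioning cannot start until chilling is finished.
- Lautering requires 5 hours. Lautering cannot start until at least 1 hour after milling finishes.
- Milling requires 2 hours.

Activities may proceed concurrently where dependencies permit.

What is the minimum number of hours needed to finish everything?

20

Nothing blocks milling, so it runs from hour 0 to hour 2.
After milling (finishes hour 2, plus 1-hour gap → hour 3), lautering can start at hour 3 and finishes at hour 8.
Pitching cannot begin until lautering (finishes hour 8). It runs from hour 8 to 8 + 7 = hour 15.
The boil cannot start until lautering (finishes hour 8); milling (finishes hour 2, plus 1-hour gap → hour 3). The controlling bound is hour 8, so the boil finishes at 8 + 2 = hour 10.
Primary fermentation needs all of the boil (finishes hour 10); lautering (finishes hour 8). That puts its earliest start at hour 10; it finishes at 10 + 5 = hour 15.
Chilling needs all of the boil (finishes hour 10); milling (finishes hour 2); lautering (finishes hour 8). That puts its earliest start at hour 10; it finishes at 10 + 6 = hour 16.
Conditioning cannot begin until chilling (finishes hour 16). It runs from hour 16 to 16 + 4 = hour 20.
All tasks are finished once the last one completes. Finish times: Milling at 2, Lautering at 8, The boil at 10, Chilling at 16, Pitching at 15, Primary fermentation at 15, Conditioning at 20. The latest is hour 20.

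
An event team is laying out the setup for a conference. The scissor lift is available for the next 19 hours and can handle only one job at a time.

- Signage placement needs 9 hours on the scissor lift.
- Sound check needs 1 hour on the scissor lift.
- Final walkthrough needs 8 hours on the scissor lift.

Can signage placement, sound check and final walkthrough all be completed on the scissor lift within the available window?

Running back to back, the jobs need 9 + 1 + 8 = 18 hours on the scissor lift.
Since 18 ≤ 19, they fit within the window.

Yes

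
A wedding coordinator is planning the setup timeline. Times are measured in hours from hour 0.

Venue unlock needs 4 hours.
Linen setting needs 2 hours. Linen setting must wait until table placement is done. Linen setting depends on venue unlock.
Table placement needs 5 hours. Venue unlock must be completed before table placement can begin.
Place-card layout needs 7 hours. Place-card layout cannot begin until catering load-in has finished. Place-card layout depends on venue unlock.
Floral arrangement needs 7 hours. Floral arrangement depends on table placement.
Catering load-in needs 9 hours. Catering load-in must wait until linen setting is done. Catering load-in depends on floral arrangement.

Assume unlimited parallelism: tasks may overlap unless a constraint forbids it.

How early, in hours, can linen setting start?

9

Venue unlock has no prerequisites, so it starts at hour 0 and finishes at hour 4.
Table placement cannot begin until venue unlock (finishes hour 4). It runs from hour 4 to 4 + 5 = hour 9.
Linen setting waits on table placement (finishes hour 9); venue unlock (finishes hour 4). The latest of these is hour 9, which is the earliest linen setting can start.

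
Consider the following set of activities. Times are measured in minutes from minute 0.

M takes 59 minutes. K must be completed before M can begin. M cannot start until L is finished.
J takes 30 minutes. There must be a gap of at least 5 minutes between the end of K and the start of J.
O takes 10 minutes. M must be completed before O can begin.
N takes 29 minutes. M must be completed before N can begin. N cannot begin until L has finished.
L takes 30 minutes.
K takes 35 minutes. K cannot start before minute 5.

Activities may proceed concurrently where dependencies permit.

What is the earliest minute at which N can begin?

L has no prerequisites, so it starts at minute 0 and finishes at minute 30.
After its own release at minute 5, K can start at minute 5 and finishes at minute 40.
For M: K (finishes minute 40); L (finishes minute 30). Taking the maximum gives a start of minute 40, and it finishes at 40 + 59 = minute 99.
N waits on M (finishes minute 99); L (finishes minute 30). The latest of these is minute 99, which is the earliest N can start.

99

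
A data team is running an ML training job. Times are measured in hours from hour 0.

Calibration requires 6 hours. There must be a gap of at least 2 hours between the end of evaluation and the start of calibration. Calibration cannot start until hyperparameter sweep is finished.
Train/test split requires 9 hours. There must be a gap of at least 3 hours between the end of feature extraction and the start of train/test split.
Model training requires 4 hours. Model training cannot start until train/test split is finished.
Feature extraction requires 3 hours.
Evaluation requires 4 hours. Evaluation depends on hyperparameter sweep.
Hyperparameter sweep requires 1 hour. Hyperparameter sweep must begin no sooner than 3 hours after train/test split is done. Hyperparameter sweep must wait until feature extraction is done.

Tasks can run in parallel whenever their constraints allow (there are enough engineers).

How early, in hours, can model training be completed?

Feature extraction can start immediately at hour 0; it finishes at hour 3.
Train/test split cannot begin until feature extraction (finishes hour 3, plus 3-hour gap → hour 6). It runs from hour 6 to 6 + 9 = hour 15.
After train/test split (finishes hour 15), model training can start at hour 15 and finishes at hour 19.

19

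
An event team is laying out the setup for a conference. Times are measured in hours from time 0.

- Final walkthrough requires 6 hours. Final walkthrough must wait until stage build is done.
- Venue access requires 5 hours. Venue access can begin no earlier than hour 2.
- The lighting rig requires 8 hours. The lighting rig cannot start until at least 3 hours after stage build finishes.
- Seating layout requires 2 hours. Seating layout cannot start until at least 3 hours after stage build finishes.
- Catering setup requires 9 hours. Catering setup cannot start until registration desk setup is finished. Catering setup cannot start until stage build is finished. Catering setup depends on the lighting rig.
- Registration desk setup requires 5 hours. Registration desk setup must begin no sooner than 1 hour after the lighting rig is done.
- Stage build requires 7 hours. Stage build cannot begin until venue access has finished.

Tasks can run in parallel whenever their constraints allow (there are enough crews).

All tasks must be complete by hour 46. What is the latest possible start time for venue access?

Nothing follows catering setup; the deadline of hour 46 is its only limit. It must start by 46 − 9 = hour 37.
Registration desk setup must finish before catering setup (must start by hour 37). With a 5-hour duration, registration desk setup must start by 37 − 5 = hour 32.
For the lighting rig: registration desk setup (must start by hour 32, minus 1-hour gap → hour 31); catering setup (must start by hour 37). The most restrictive is hour 31; with an 8-hour duration, the lighting rig must start by hour 23.
Seating layout must finish by hour 46; it takes 2 hours, so it must start by 46 − 2 = hour 44.
To finish by hour 46, final walkthrough (duration 6) must start no later than hour 40.
For stage build: the lighting rig (must start by hour 23, minus 3-hour gap → hour 20); seating layout (must start by hour 44, minus 3-hour gap → hour 41); catering setup (must start by hour 37); final walkthrough (must start by hour 40). The most restrictive is hour 20; with a 7-hour duration, stage build must start by hour 13.
Venue access has to be done before stage build (must start by hour 13). That means finishing by hour 13, i.e. starting by 13 − 5 = hour 8.

8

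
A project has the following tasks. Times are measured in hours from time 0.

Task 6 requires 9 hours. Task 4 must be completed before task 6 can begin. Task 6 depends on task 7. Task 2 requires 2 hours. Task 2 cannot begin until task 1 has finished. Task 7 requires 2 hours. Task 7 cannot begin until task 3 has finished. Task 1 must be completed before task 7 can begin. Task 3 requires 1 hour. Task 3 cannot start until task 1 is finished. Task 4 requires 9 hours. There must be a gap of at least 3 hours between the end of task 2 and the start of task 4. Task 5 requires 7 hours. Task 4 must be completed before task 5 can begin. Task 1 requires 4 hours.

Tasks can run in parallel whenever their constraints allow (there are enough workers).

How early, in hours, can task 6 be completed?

27

Task 1 has no prerequisites, so it starts at hour 0 and finishes at hour 4.
After task 1 (finishes hour 4), task 3 can start at hour 4 and finishes at hour 5.
Task 7 has to wait for task 3 (finishes hour 5); task 1 (finishes hour 4). The latest of these is hour 5, so task 7 runs hour 5 to 5 + 2 = hour 7.
Task 2 waits on task 1 (finishes hour 4), so it starts at hour 4 and finishes at 4 + 2 = hour 6.
Task 4 waits on task 2 (finishes hour 6, plus 3-hour gap → hour 9), so it starts at hour 9 and finishes at 9 + 9 = hour 18.
For task 6: task 4 (finishes hour 18); task 7 (finishes hour 7). Taking the maximum gives a start of hour 18, and it finishes at 18 + 9 = hour 27.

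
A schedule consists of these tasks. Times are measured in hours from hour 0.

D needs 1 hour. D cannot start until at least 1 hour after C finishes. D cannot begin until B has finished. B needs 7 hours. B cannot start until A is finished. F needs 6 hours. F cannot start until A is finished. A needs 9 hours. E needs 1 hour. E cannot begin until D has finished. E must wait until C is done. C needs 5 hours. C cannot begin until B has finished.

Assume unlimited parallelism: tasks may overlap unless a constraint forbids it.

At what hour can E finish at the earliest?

Nothing blocks A, so it runs from hour 0 to hour 9.
B cannot begin until A (finishes hour 9). It runs from hour 9 to 9 + 7 = hour 16.
C waits on B (finishes hour 16), so it starts at hour 16 and finishes at 16 + 5 = hour 21.
D needs all of C (finishes hour 21, plus 1-hour gap → hour 22); B (finishes hour 16). That puts its earliest start at hour 22; it finishes at 22 + 1 = hour 23.
For E: D (finishes hour 23); C (finishes hour 21). Taking the maximum gives a start of hour 23, and it finishes at 23 + 1 = hour 24.

24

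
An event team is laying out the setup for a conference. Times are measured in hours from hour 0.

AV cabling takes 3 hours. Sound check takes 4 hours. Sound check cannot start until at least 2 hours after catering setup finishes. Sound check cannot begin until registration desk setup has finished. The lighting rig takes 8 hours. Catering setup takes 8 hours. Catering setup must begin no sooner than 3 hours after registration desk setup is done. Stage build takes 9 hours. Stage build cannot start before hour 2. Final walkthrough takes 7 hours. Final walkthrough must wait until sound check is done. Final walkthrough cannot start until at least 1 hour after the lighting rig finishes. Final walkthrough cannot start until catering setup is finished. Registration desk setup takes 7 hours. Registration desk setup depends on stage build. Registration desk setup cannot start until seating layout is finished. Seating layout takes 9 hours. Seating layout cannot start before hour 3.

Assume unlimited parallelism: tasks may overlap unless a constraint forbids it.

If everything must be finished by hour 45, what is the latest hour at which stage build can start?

Nothing follows final walkthrough; the deadline of hour 45 is its only limit. It must start by 45 − 7 = hour 38.
Sound check has to be done before final walkthrough (must start by hour 38). That means finishing by hour 38, i.e. starting by 38 − 4 = hour 34.
Catering setup must finish in time for sound check (must start by hour 34, minus 2-hour gap → hour 32); final walkthrough (must start by hour 38). The tightest is hour 32, so catering setup must start by 32 − 8 = hour 24.
Registration desk setup feeds catering setup (must start by hour 24, minus 3-hour gap → hour 21); sound check (must start by hour 34). Taking the minimum, registration desk setup must finish by hour 21 and start by 21 − 7 = hour 14.
Stage build must finish before registration desk setup (must start by hour 14). With a 9-hour duration, stage build must start by 14 − 9 = hour 5.

5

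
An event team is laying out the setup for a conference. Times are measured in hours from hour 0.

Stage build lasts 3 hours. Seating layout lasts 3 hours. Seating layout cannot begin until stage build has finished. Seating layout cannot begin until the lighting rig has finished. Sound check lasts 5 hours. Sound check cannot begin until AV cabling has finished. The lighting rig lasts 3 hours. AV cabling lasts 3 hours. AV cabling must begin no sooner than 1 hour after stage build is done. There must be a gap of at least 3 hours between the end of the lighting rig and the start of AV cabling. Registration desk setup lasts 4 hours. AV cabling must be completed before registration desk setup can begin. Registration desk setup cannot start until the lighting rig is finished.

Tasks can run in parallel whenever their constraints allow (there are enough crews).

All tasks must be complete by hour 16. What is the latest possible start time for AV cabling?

8

To finish by hour 16, registration desk setup (duration 4) must start no later than hour 12.
Nothing follows sound check; the deadline of hour 16 is its only limit. It must start by 16 − 5 = hour 11.
AV cabling must finish in time for registration desk setup (must start by hour 12); sound check (must start by hour 11). The tightest is hour 11, so AV cabling must start by 11 − 3 = hour 8.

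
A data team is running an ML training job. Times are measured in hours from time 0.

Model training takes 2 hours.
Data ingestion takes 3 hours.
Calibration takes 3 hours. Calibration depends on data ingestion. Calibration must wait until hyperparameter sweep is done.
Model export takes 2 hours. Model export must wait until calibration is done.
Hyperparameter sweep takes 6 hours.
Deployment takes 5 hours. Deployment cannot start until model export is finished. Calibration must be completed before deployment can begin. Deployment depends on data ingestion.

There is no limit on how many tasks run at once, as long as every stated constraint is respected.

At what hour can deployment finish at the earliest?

16

Hyperparameter sweep has no prerequisites, so it starts at hour 0 and finishes at hour 6.
Data ingestion can start immediately at hour 0; it finishes at hour 3.
Calibration cannot start until data ingestion (finishes hour 3); hyperparameter sweep (finishes hour 6). The controlling bound is hour 6, so calibration finishes at 6 + 3 = hour 9.
Model export cannot begin until calibration (finishes hour 9). It runs from hour 9 to 9 + 2 = hour 11.
Deployment cannot start until model export (finishes hour 11); calibration (finishes hour 9); data ingestion (finishes hour 3). The controlling bound is hour 11, so deployment finishes at 11 + 5 = hour 16.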